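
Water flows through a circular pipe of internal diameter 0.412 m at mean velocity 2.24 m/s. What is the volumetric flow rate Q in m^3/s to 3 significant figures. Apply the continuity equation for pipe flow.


Approach: apply the continuity equation for pipe flow, Q = A * v with A = pi*(D/2)^2.
A = pi*(0.412/2)^2 = 0.13332 m^2
Q = 0.13332 * 2.24 = 0.299 m^3/s
Therefore the volumetric flow rate Q = 0.299 m^3/s.


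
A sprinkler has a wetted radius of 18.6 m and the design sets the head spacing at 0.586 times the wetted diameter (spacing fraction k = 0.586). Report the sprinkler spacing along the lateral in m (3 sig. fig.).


Approach: apply the sprinkler spacing rule (spacing as a fraction of wetted diameter), S = k*(2*R).
S = 0.586 * (2 * 18.6) = 21.8 m
Therefore the sprinkler spacing along the lateral = 21.8 m.


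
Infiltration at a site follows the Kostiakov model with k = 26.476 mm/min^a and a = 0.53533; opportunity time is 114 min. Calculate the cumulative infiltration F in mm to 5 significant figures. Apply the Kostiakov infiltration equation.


Approach: apply the Kostiakov infiltration equation, F = k*t^a.
F = 26.476 * 114^0.53533 = 334.18 mm
Therefore the cumulative infiltration F = 334.18 mm.


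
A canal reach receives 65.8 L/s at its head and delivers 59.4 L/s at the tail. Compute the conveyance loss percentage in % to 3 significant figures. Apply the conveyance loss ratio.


Approach: apply the conveyance loss ratio, loss% = ((Q_head - Q_tail)/Q_head)*100.
loss = ((65.8 - 59.4)/65.8)*100 = 9.73 %
Therefore the conveyance loss percentage = 9.73 %.


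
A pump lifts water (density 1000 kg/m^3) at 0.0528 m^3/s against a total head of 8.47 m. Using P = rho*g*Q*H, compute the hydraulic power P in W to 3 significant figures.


P = 1000 * 9.81 * 0.0528 * 8.47 = 4390 W
Therefore the hydraulic power P = 4390 W.


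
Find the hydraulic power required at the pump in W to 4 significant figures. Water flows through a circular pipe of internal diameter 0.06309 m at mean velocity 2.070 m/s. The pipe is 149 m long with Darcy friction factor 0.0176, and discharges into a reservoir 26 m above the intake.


Approach: apply continuity + Darcy-Weisbach + hydraulic power, Q = A*v; hf = f*(L/D)*(v^2/(2g)); H = static + hf; P = rho*g*Q*H.
Step 1 — flow rate (continuity, Q = A*v):
  A = pi*(0.06309/2)^2 = 0.00312616 m^2
  Q = 0.00312616 * 2.070 = 0.00647115 m^3/s
Step 2 — friction head loss (Darcy-Weisbach):
  hf = 0.0176 * (149/0.06309) * (2.070^2 / (2*9.81))
  hf = 9.07779 m
Step 3 — total head: H = 26 + 9.07779 = 35.0778 m
Step 4 — hydraulic power (P = rho*g*Q*H):
  P = 1000 * 9.81 * 0.00647115 * 35.0778 = 2227 W
Therefore the hydraulic power required at the pump = 2227 W.


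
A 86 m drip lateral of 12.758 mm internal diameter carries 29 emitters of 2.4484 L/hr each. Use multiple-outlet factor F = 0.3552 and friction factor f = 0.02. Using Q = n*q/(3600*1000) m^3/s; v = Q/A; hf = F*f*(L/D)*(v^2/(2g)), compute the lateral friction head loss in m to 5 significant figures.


Q = 29*2.4484/(3600*1000) = 1.972322e-05 m^3/s
A = pi*(12.758e-3/2)^2 = 1.278366e-04 m^2, so v = Q/A = 0.1542847 m/s
hf = 0.3552*0.02*(86/0.012758)*(0.1542847^2/(2*9.81)) = 0.058099 m
Therefore the lateral friction head loss = 0.058099 m.


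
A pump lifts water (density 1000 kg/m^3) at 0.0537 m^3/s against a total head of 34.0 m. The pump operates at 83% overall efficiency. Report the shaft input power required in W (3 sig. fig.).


Approach: apply hydraulic power then efficiency conversion, P = rho*g*Q*H; P_in = P/eta.
Step 1 — hydraulic power (P = rho*g*Q*H):
  P = 1000 * 9.81 * 0.0537 * 34.0 = 17911 W
Step 2 — input power: P_in = P/eta = 17911 / 0.83 = 21600 W
Therefore the shaft input power required = 21600 W.


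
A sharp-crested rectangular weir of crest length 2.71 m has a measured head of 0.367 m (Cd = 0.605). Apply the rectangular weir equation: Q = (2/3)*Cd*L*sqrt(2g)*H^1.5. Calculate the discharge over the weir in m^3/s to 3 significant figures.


Q = (2/3)*0.605*2.71*sqrt(2*9.81)*0.367^1.5 = 1.08 m^3/s
Therefore the discharge over the weir = 1.08 m^3/s.


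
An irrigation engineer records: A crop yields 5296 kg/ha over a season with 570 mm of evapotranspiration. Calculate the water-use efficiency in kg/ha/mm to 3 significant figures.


Approach: apply the water-use efficiency ratio, WUE = yield/ET.
WUE = 5296 / 570 = 9.29 kg/ha/mm
Therefore the water-use efficiency = 9.29 kg/ha/mm.


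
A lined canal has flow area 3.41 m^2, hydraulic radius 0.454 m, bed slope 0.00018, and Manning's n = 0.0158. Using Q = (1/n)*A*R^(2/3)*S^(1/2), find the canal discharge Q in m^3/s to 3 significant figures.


Q = (1/0.0158) * 3.41 * 0.454^(2/3) * 0.00018^(1/2) = 1.71 m^3/s
Therefore the canal discharge Q = 1.71 m^3/s.


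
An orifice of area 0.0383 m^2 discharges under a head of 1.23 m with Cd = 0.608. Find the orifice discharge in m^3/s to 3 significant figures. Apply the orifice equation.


Approach: apply the orifice equation, Q = Cd*A*sqrt(2*g*h).
Q = 0.608 * 0.0383 * sqrt(2*9.81*1.23) = 0.114 m^3/s
Therefore the orifice discharge = 0.114 m^3/s.


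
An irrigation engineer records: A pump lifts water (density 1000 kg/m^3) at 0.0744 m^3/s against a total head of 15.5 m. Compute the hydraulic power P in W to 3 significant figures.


Approach: apply the hydraulic power relation, P = rho*g*Q*H.
P = 1000 * 9.81 * 0.0744 * 15.5 = 11300 W
Therefore the hydraulic power P = 11300 W.


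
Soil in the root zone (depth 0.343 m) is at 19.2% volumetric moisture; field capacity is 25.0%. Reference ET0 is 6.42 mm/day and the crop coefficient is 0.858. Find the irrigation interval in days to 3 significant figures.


Approach: apply soil-water budget scheduling, SMD = (FC-theta)/100*depth*1000; ETc = ET0*Kc; interval = SMD/ETc.
Step 1 — soil moisture deficit:
  SMD = (25.0 - 19.2)/100 * 0.343 * 1000 = 19.894 mm
Step 2 — daily crop ET (ETc = ET0*Kc):
  ETc = 6.42 * 0.858 = 5.5084 mm/day
Step 3 — irrigation interval (SMD/ETc):
  interval = 19.894 / 5.5084 = 3.61 days
Therefore the irrigation interval = 3.61 days.


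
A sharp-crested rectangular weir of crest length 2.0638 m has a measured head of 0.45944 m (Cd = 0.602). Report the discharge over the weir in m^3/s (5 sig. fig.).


Approach: apply the rectangular weir equation, Q = (2/3)*Cd*L*sqrt(2g)*H^1.5.
Q = (2/3)*0.602*2.0638*sqrt(2*9.81)*0.45944^1.5 = 1.1425 m^3/s
Therefore the discharge over the weir = 1.1425 m^3/s.


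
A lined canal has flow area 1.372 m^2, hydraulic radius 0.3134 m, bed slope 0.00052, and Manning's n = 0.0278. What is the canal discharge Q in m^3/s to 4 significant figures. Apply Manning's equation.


Approach: apply Manning's equation, Q = (1/n)*A*R^(2/3)*S^(1/2).
Q = (1/0.0278) * 1.372 * 0.3134^(2/3) * 0.00052^(1/2) = 0.5193 m^3/s
Therefore the canal discharge Q = 0.5193 m^3/s.


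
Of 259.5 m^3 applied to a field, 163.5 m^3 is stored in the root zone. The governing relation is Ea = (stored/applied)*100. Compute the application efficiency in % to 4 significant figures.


Ea = (163.5/259.5)*100 = 63.01 %
Therefore the application efficiency = 63.01 %.


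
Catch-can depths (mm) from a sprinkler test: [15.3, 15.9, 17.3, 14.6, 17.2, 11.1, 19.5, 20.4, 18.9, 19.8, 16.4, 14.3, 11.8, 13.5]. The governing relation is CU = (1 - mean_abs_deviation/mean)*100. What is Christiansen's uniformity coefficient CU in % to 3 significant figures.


mean = 16.143 mm
mean |d_i - mean| = 2.3571 mm
CU = (1 - 2.3571/16.143)*100 = 85.4 %
Therefore Christiansen's uniformity coefficient CU = 85.4 %.


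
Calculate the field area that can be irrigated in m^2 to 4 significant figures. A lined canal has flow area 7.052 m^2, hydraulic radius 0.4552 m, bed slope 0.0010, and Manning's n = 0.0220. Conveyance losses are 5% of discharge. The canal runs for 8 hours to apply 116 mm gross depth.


Approach: apply Manning's equation with a conveyance and depth budget, Q = (1/n)*A*R^(2/3)*S^(1/2); Q_field = Q*(1-loss); Area = Q_field*t/(d/1000).
Step 1 — canal discharge (Manning's equation):
  Q = (1/0.0220) * 7.052 * 0.4552^(2/3) * 0.0010^(1/2) = 5.99825 m^3/s
Step 2 — delivered flow: Q_field = 5.99825*(1 - 5/100) = 5.69834 m^3/s
Step 3 — volume delivered: V = 5.69834 * 8*3600 = 164112 m^3
Step 4 — area served: A = V / (depth/1000) = 164112 / 0.116 = 1415000 m^2
Therefore the field area that can be irrigated = 1415000 m^2.


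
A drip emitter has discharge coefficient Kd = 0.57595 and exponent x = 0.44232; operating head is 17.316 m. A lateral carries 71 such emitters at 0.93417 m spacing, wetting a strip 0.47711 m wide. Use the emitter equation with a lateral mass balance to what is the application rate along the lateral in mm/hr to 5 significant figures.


Approach: apply the emitter equation with a lateral mass balance, q = Kd*h^x; Q = n*q; rate = Q/(n*spacing*width).
Step 1 — single emitter flow (q = Kd*h^x):
  q = 0.57595 * 17.316^0.44232 = 2.033176 L/hr
Step 2 — total lateral flow: Q = 71 * 2.033176 = 144.3555 L/hr
Step 3 — wetted area: A = 71 * 0.93417 * 0.47711 = 31.64483 m^2
Step 4 — application rate: Q/A = 144.3555/31.64483 = 4.5617 mm/hr
Therefore the application rate along the lateral = 4.5617 mm/hr.


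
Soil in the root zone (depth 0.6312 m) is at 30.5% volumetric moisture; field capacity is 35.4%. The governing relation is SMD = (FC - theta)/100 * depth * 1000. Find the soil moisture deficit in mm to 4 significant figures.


SMD = (35.4 - 30.5)/100 * 0.6312 * 1000 = 30.93 mm
Therefore the soil moisture deficit = 30.93 mm.


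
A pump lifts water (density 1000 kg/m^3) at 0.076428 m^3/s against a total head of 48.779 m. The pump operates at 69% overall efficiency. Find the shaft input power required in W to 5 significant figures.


Approach: apply hydraulic power then efficiency conversion, P = rho*g*Q*H; P_in = P/eta.
Step 1 — hydraulic power (P = rho*g*Q*H):
  P = 1000 * 9.81 * 0.076428 * 48.779 = 36572.48 W
Step 2 — input power: P_in = P/eta = 36572.48 / 0.69 = 53004 W
Therefore the shaft input power required = 53004 W.


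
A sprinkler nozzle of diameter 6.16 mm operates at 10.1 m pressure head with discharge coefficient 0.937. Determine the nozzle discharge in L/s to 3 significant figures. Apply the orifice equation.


Approach: apply the orifice equation, Q = Cd*A*sqrt(2*g*h), A = pi*(d/2)^2.
A = pi*(6.16e-3/2)^2 = 2.9802e-05 m^2
Q = 0.937 * 2.9802e-05 * sqrt(2*9.81*10.1) * 1000 = 0.393 L/s
Therefore the nozzle discharge = 0.393 L/s.


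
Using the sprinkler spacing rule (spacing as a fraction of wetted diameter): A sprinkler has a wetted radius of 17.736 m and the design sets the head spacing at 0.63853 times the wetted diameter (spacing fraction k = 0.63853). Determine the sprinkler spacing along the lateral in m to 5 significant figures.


Approach: apply the sprinkler spacing rule (spacing as a fraction of wetted diameter), S = k*(2*R).
S = 0.63853 * (2 * 17.736) = 22.650 m
Therefore the sprinkler spacing along the lateral = 22.650 m.


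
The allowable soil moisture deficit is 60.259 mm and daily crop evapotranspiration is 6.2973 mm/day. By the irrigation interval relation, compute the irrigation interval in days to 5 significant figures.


Approach: apply the irrigation interval relation, interval = SMD / ETc.
interval = 60.259 / 6.2973 = 9.5690 days
Therefore the irrigation interval = 9.5690 days.


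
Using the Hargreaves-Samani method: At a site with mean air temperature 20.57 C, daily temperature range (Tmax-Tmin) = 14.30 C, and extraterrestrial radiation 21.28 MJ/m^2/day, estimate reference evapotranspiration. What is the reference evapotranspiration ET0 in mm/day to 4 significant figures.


Approach: apply the Hargreaves-Samani method, ET0 = 0.0023*(Tmean+17.8)*sqrt(Tmax-Tmin)*0.408*Ra.
ET0 = 0.0023*(20.57+17.8)*sqrt(14.30)*0.408*21.28 = 2.897 mm/day
Therefore the reference evapotranspiration ET0 = 2.897 mm/day.


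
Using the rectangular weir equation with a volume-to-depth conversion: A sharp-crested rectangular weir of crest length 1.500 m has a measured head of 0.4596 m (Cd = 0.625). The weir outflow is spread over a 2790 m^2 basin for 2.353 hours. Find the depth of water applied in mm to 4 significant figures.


Approach: apply the rectangular weir equation with a volume-to-depth conversion, Q = (2/3)*Cd*L*sqrt(2g)*H^1.5; d = Q*t/A * 1000.
Step 1 — weir discharge:
  Q = (2/3)*0.625*1.500*sqrt(2*9.81)*0.4596^1.5 = 0.862580 m^3/s
Step 2 — volume: V = 0.862580 * 2.353*3600 = 7306.75 m^3
Step 3 — depth: d = V/A * 1000 = 7306.75/2790 * 1000 = 2619 mm
Therefore the depth of water applied = 2619 mm.


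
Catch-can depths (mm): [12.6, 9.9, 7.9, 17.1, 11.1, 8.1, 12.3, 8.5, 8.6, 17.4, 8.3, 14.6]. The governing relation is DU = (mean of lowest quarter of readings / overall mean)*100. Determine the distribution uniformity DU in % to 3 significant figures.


sorted lowest 3 of 12: [7.9, 8.1, 8.3] -> mean = 8.1000 mm
overall mean = 11.367 mm
DU = (8.1000/11.367)*100 = 71.3 %
Therefore the distribution uniformity DU = 71.3 %.


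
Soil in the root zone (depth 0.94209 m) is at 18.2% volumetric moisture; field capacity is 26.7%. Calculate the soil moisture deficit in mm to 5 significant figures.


Approach: apply the soil moisture deficit relation, SMD = (FC - theta)/100 * depth * 1000.
SMD = (26.7 - 18.2)/100 * 0.94209 * 1000 = 80.078 mm
Therefore the soil moisture deficit = 80.078 mm.


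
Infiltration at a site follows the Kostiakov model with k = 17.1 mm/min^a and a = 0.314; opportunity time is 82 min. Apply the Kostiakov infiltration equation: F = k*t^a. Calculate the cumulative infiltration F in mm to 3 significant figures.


F = 17.1 * 82^0.314 = 68.2 mm
Therefore the cumulative infiltration F = 68.2 mm.


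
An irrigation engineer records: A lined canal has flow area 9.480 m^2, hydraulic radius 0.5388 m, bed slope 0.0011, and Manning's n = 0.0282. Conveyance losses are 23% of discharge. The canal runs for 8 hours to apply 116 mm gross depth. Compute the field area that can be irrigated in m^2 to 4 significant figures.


Approach: apply Manning's equation with a conveyance and depth budget, Q = (1/n)*A*R^(2/3)*S^(1/2); Q_field = Q*(1-loss); Area = Q_field*t/(d/1000).
Step 1 — canal discharge (Manning's equation):
  Q = (1/0.0282) * 9.480 * 0.5388^(2/3) * 0.0011^(1/2) = 7.38257 m^3/s
Step 2 — delivered flow: Q_field = 7.38257*(1 - 23/100) = 5.68458 m^3/s
Step 3 — volume delivered: V = 5.68458 * 8*3600 = 163716 m^3
Step 4 — area served: A = V / (depth/1000) = 163716 / 0.116 = 1411000 m^2
Therefore the field area that can be irrigated = 1411000 m^2.


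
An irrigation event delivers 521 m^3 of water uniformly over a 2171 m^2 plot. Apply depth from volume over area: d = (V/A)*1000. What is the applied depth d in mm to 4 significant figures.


d = (521 / 2171) * 1000 = 240.0 mm
Therefore the applied depth d = 240.0 mm.


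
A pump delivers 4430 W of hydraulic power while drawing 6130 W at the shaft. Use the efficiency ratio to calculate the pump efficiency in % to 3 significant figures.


Approach: apply the efficiency ratio, eta = (P_out/P_in)*100.
eta = (4430 / 6130) * 100 = 72.3 %
Therefore the pump efficiency = 72.3 %.


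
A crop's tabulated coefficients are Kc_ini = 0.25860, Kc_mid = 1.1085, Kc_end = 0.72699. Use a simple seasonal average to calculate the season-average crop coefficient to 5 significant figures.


Approach: apply a simple seasonal average, Kc_avg = (Kc_ini + Kc_mid + Kc_end)/3.
Kc_avg = (0.25860 + 1.1085 + 0.72699)/3 = 0.69803
Therefore the season-average crop coefficient = 0.69803.


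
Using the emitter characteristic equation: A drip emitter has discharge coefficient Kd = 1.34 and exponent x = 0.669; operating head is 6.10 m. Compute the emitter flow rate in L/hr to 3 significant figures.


Approach: apply the emitter characteristic equation, q = Kd * h^x.
q = 1.34 * 6.10^0.669 = 4.49 L/hr
Therefore the emitter flow rate = 4.49 L/hr.


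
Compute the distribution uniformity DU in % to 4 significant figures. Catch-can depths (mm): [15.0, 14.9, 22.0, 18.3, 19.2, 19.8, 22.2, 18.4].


Approach: apply the low-quarter distribution uniformity, DU = (mean of lowest quarter of readings / overall mean)*100.
sorted lowest 2 of 8: [14.9, 15.0] -> mean = 14.9500 mm
overall mean = 18.7250 mm
DU = (14.9500/18.7250)*100 = 79.84 %
Therefore the distribution uniformity DU = 79.84 %.


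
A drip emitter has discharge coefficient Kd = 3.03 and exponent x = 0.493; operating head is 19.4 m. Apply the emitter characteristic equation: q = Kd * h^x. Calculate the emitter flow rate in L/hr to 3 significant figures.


q = 3.03 * 19.4^0.493 = 13.1 L/hr
Therefore the emitter flow rate = 13.1 L/hr.


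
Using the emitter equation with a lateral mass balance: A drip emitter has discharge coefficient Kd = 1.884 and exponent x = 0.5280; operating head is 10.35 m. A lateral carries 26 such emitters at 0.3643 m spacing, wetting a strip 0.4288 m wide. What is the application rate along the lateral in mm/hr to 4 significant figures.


Approach: apply the emitter equation with a lateral mass balance, q = Kd*h^x; Q = n*q; rate = Q/(n*spacing*width).
Step 1 — single emitter flow (q = Kd*h^x):
  q = 1.884 * 10.35^0.5280 = 6.47097 L/hr
Step 2 — total lateral flow: Q = 26 * 6.47097 = 168.245 L/hr
Step 3 — wetted area: A = 26 * 0.3643 * 0.4288 = 4.06151 m^2
Step 4 — application rate: Q/A = 168.245/4.06151 = 41.42 mm/hr
Therefore the application rate along the lateral = 41.42 mm/hr.


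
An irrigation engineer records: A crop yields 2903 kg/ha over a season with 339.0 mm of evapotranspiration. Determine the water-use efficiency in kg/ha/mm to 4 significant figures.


Approach: apply the water-use efficiency ratio, WUE = yield/ET.
WUE = 2903 / 339.0 = 8.563 kg/ha/mm
Therefore the water-use efficiency = 8.563 kg/ha/mm.


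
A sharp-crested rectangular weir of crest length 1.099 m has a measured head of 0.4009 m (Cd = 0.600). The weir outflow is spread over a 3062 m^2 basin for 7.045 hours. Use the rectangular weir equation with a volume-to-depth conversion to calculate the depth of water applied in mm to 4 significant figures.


Approach: apply the rectangular weir equation with a volume-to-depth conversion, Q = (2/3)*Cd*L*sqrt(2g)*H^1.5; d = Q*t/A * 1000.
Step 1 — weir discharge:
  Q = (2/3)*0.600*1.099*sqrt(2*9.81)*0.4009^1.5 = 0.494267 m^3/s
Step 2 — volume: V = 0.494267 * 7.045*3600 = 12535.6 m^3
Step 3 — depth: d = V/A * 1000 = 12535.6/3062 * 1000 = 4094 mm
Therefore the depth of water applied = 4094 mm.


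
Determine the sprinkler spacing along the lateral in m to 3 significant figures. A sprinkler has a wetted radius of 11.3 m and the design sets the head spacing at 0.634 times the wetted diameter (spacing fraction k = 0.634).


Approach: apply the sprinkler spacing rule (spacing as a fraction of wetted diameter), S = k*(2*R).
S = 0.634 * (2 * 11.3) = 14.3 m
Therefore the sprinkler spacing along the lateral = 14.3 m.


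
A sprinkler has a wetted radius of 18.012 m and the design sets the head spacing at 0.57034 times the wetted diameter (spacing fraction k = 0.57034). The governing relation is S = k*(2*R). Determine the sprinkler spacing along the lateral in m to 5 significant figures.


S = 0.57034 * (2 * 18.012) = 20.546 m
Therefore the sprinkler spacing along the lateral = 20.546 m.


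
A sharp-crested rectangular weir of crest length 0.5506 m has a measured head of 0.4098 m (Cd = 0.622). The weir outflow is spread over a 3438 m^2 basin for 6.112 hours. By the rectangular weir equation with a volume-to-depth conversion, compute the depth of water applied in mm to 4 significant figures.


Approach: apply the rectangular weir equation with a volume-to-depth conversion, Q = (2/3)*Cd*L*sqrt(2g)*H^1.5; d = Q*t/A * 1000.
Step 1 — weir discharge:
  Q = (2/3)*0.622*0.5506*sqrt(2*9.81)*0.4098^1.5 = 0.265303 m^3/s
Step 2 — volume: V = 0.265303 * 6.112*3600 = 5837.52 m^3
Step 3 — depth: d = V/A * 1000 = 5837.52/3438 * 1000 = 1698 mm
Therefore the depth of water applied = 1698 mm.


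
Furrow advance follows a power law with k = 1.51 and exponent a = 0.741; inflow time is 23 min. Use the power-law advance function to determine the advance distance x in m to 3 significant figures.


Approach: apply the power-law advance function, x = k*t^a.
x = 1.51 * 23^0.741 = 15.4 m
Therefore the advance distance x = 15.4 m.


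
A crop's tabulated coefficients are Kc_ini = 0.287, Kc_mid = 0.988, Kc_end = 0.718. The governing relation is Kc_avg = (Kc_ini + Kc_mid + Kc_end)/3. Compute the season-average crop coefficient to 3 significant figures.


Kc_avg = (0.287 + 0.988 + 0.718)/3 = 0.664
Therefore the season-average crop coefficient = 0.664.


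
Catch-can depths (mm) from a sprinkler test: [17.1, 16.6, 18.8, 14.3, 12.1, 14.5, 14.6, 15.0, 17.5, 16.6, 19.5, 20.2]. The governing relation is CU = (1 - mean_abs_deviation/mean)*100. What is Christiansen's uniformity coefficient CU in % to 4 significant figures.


mean = 16.4000 mm
mean |d_i - mean| = 1.91667 mm
CU = (1 - 1.91667/16.4000)*100 = 88.31 %
Therefore Christiansen's uniformity coefficient CU = 88.31 %.


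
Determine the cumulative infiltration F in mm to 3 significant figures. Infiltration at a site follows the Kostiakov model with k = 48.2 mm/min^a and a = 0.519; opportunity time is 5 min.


Approach: apply the Kostiakov infiltration equation, F = k*t^a.
F = 48.2 * 5^0.519 = 111 mm
Therefore the cumulative infiltration F = 111 mm.


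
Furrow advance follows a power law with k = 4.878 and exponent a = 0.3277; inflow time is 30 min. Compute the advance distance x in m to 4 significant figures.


Approach: apply the power-law advance function, x = k*t^a.
x = 4.878 * 30^0.3277 = 14.87 m
Therefore the advance distance x = 14.87 m.


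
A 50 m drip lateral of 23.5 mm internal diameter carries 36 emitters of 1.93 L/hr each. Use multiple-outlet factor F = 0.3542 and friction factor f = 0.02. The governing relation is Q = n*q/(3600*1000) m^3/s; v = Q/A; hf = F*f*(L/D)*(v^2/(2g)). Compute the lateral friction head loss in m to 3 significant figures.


Q = 36*1.93/(3600*1000) = 1.9300e-05 m^3/s
A = pi*(23.5e-3/2)^2 = 4.3374e-04 m^2, so v = Q/A = 0.044497 m/s
hf = 0.3542*0.02*(50/0.0235)*(0.044497^2/(2*9.81)) = 0.00152 m
Therefore the lateral friction head loss = 0.00152 m.


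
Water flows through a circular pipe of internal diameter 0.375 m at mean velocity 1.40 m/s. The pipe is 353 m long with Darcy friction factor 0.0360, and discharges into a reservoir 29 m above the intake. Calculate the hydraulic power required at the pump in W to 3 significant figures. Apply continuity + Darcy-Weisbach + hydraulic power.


Approach: apply continuity + Darcy-Weisbach + hydraulic power, Q = A*v; hf = f*(L/D)*(v^2/(2g)); H = static + hf; P = rho*g*Q*H.
Step 1 — flow rate (continuity, Q = A*v):
  A = pi*(0.375/2)^2 = 0.11045 m^2
  Q = 0.11045 * 1.40 = 0.15463 m^3/s
Step 2 — friction head loss (Darcy-Weisbach):
  hf = 0.0360 * (353/0.375) * (1.40^2 / (2*9.81))
  hf = 3.3853 m
Step 3 — total head: H = 29 + 3.3853 = 32.385 m
Step 4 — hydraulic power (P = rho*g*Q*H):
  P = 1000 * 9.81 * 0.15463 * 32.385 = 49100 W
Therefore the hydraulic power required at the pump = 49100 W.


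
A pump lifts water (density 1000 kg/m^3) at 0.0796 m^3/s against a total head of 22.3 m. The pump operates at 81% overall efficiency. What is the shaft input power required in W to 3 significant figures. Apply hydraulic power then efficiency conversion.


Approach: apply hydraulic power then efficiency conversion, P = rho*g*Q*H; P_in = P/eta.
Step 1 — hydraulic power (P = rho*g*Q*H):
  P = 1000 * 9.81 * 0.0796 * 22.3 = 17414 W
Step 2 — input power: P_in = P/eta = 17414 / 0.81 = 21500 W
Therefore the shaft input power required = 21500 W.


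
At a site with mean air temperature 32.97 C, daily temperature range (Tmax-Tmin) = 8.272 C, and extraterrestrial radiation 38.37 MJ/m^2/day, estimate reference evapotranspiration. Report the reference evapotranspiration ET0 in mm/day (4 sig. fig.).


Approach: apply the Hargreaves-Samani method, ET0 = 0.0023*(Tmean+17.8)*sqrt(Tmax-Tmin)*0.408*Ra.
ET0 = 0.0023*(32.97+17.8)*sqrt(8.272)*0.408*38.37 = 5.258 mm/day
Therefore the reference evapotranspiration ET0 = 5.258 mm/day.


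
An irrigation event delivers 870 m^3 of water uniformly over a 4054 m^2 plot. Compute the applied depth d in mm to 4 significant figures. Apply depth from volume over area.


Approach: apply depth from volume over area, d = (V/A)*1000.
d = (870 / 4054) * 1000 = 214.6 mm
Therefore the applied depth d = 214.6 mm.


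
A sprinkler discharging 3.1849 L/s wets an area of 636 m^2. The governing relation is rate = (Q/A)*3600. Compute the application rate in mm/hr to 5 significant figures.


rate = (3.1849 / 636) * 3600 = 18.028 mm/hr
Therefore the application rate = 18.028 mm/hr.


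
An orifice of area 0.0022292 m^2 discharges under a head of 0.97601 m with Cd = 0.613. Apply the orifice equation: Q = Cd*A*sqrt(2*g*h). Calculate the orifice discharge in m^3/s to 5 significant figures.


Q = 0.613 * 0.0022292 * sqrt(2*9.81*0.97601) = 0.0059798 m^3/s
Therefore the orifice discharge = 0.0059798 m^3/s.


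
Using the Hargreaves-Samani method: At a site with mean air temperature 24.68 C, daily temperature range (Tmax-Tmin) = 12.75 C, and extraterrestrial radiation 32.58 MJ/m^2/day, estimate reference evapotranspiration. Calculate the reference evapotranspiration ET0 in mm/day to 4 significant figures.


Approach: apply the Hargreaves-Samani method, ET0 = 0.0023*(Tmean+17.8)*sqrt(Tmax-Tmin)*0.408*Ra.
ET0 = 0.0023*(24.68+17.8)*sqrt(12.75)*0.408*32.58 = 4.637 mm/day
Therefore the reference evapotranspiration ET0 = 4.637 mm/day.


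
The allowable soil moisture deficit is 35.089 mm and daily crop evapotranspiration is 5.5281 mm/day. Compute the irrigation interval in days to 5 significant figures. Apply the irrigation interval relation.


Approach: apply the irrigation interval relation, interval = SMD / ETc.
interval = 35.089 / 5.5281 = 6.3474 days
Therefore the irrigation interval = 6.3474 days.


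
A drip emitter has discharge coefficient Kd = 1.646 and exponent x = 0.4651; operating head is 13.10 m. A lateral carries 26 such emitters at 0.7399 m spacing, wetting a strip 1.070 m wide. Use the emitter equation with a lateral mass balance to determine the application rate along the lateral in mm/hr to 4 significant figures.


Approach: apply the emitter equation with a lateral mass balance, q = Kd*h^x; Q = n*q; rate = Q/(n*spacing*width).
Step 1 — single emitter flow (q = Kd*h^x):
  q = 1.646 * 13.10^0.4651 = 5.44594 L/hr
Step 2 — total lateral flow: Q = 26 * 5.44594 = 141.594 L/hr
Step 3 — wetted area: A = 26 * 0.7399 * 1.070 = 20.5840 m^2
Step 4 — application rate: Q/A = 141.594/20.5840 = 6.879 mm/hr
Therefore the application rate along the lateral = 6.879 mm/hr.


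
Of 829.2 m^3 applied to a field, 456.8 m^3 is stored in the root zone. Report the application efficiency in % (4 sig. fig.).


Approach: apply the application efficiency ratio, Ea = (stored/applied)*100.
Ea = (456.8/829.2)*100 = 55.09 %
Therefore the application efficiency = 55.09 %.


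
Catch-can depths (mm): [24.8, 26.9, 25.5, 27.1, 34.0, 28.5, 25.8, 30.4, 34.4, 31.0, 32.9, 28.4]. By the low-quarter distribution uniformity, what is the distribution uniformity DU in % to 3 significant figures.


Approach: apply the low-quarter distribution uniformity, DU = (mean of lowest quarter of readings / overall mean)*100.
sorted lowest 3 of 12: [24.8, 25.5, 25.8] -> mean = 25.367 mm
overall mean = 29.142 mm
DU = (25.367/29.142)*100 = 87.0 %
Therefore the distribution uniformity DU = 87.0 %.


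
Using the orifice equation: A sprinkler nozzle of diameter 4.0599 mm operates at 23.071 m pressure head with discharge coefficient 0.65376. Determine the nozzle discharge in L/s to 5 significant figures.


Approach: apply the orifice equation, Q = Cd*A*sqrt(2*g*h), A = pi*(d/2)^2.
A = pi*(4.0599e-3/2)^2 = 1.294555e-05 m^2
Q = 0.65376 * 1.294555e-05 * sqrt(2*9.81*23.071) * 1000 = 0.18006 L/s
Therefore the nozzle discharge = 0.18006 L/s.


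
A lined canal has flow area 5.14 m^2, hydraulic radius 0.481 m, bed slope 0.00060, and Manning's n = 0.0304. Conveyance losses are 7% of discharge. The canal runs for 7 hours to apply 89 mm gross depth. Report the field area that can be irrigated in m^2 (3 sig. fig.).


Approach: apply Manning's equation with a conveyance and depth budget, Q = (1/n)*A*R^(2/3)*S^(1/2); Q_field = Q*(1-loss); Area = Q_field*t/(d/1000).
Step 1 — canal discharge (Manning's equation):
  Q = (1/0.0304) * 5.14 * 0.481^(2/3) * 0.00060^(1/2) = 2.5425 m^3/s
Step 2 — delivered flow: Q_field = 2.5425*(1 - 7/100) = 2.3645 m^3/s
Step 3 — volume delivered: V = 2.3645 * 7*3600 = 59586 m^3
Step 4 — area served: A = V / (depth/1000) = 59586 / 0.089 = 670000 m^2
Therefore the field area that can be irrigated = 670000 m^2.


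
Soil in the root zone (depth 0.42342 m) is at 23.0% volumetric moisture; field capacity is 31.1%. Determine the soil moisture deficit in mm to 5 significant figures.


Approach: apply the soil moisture deficit relation, SMD = (FC - theta)/100 * depth * 1000.
SMD = (31.1 - 23.0)/100 * 0.42342 * 1000 = 34.297 mm
Therefore the soil moisture deficit = 34.297 mm.


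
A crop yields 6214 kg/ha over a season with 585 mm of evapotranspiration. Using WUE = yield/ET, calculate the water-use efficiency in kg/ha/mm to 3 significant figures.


WUE = 6214 / 585 = 10.6 kg/ha/mm
Therefore the water-use efficiency = 10.6 kg/ha/mm.


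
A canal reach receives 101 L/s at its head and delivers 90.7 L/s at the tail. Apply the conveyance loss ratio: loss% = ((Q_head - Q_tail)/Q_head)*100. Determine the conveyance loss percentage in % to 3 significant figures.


loss = ((101 - 90.7)/101)*100 = 10.2 %
Therefore the conveyance loss percentage = 10.2 %.


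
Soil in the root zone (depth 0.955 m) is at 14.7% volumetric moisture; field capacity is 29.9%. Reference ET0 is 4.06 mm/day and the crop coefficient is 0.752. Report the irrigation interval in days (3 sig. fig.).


Approach: apply soil-water budget scheduling, SMD = (FC-theta)/100*depth*1000; ETc = ET0*Kc; interval = SMD/ETc.
Step 1 — soil moisture deficit:
  SMD = (29.9 - 14.7)/100 * 0.955 * 1000 = 145.16 mm
Step 2 — daily crop ET (ETc = ET0*Kc):
  ETc = 4.06 * 0.752 = 3.0531 mm/day
Step 3 — irrigation interval (SMD/ETc):
  interval = 145.16 / 3.0531 = 47.5 days
Therefore the irrigation interval = 47.5 days.


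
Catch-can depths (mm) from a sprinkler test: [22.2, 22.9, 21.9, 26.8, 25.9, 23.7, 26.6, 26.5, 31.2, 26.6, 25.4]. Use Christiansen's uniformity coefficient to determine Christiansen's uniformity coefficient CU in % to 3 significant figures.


Approach: apply Christiansen's uniformity coefficient, CU = (1 - mean_abs_deviation/mean)*100.
mean = 25.427 mm
mean |d_i - mean| = 2.0066 mm
CU = (1 - 2.0066/25.427)*100 = 92.1 %
Therefore Christiansen's uniformity coefficient CU = 92.1 %.


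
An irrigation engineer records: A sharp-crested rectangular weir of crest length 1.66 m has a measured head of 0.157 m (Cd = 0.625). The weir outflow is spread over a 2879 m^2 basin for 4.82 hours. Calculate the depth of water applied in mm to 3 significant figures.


Approach: apply the rectangular weir equation with a volume-to-depth conversion, Q = (2/3)*Cd*L*sqrt(2g)*H^1.5; d = Q*t/A * 1000.
Step 1 — weir discharge:
  Q = (2/3)*0.625*1.66*sqrt(2*9.81)*0.157^1.5 = 0.19059 m^3/s
Step 2 — volume: V = 0.19059 * 4.82*3600 = 3307.1 m^3
Step 3 — depth: d = V/A * 1000 = 3307.1/2879 * 1000 = 1150 mm
Therefore the depth of water applied = 1150 mm.


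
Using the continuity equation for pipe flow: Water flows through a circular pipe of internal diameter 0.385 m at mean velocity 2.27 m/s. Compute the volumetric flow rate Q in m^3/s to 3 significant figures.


Approach: apply the continuity equation for pipe flow, Q = A * v with A = pi*(D/2)^2.
A = pi*(0.385/2)^2 = 0.11642 m^2
Q = 0.11642 * 2.27 = 0.264 m^3/s
Therefore the volumetric flow rate Q = 0.264 m^3/s.


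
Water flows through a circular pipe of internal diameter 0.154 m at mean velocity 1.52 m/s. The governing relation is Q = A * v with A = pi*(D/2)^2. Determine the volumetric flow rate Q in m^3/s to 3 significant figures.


A = pi*(0.154/2)^2 = 0.018627 m^2
Q = 0.018627 * 1.52 = 0.0283 m^3/s
Therefore the volumetric flow rate Q = 0.0283 m^3/s.


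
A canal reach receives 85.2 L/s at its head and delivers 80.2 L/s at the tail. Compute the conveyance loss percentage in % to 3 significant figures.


Approach: apply the conveyance loss ratio, loss% = ((Q_head - Q_tail)/Q_head)*100.
loss = ((85.2 - 80.2)/85.2)*100 = 5.87 %
Therefore the conveyance loss percentage = 5.87 %.


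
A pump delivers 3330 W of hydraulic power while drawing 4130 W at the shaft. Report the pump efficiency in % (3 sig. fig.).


Approach: apply the efficiency ratio, eta = (P_out/P_in)*100.
eta = (3330 / 4130) * 100 = 80.6 %
Therefore the pump efficiency = 80.6 %.


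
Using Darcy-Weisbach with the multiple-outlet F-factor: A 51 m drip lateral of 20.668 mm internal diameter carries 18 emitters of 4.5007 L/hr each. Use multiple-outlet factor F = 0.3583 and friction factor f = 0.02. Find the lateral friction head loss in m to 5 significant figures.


Approach: apply Darcy-Weisbach with the multiple-outlet F-factor, Q = n*q/(3600*1000) m^3/s; v = Q/A; hf = F*f*(L/D)*(v^2/(2g)).
Q = 18*4.5007/(3600*1000) = 2.250350e-05 m^3/s
A = pi*(20.668e-3/2)^2 = 3.354956e-04 m^2, so v = Q/A = 0.06707540 m/s
hf = 0.3583*0.02*(51/0.020668)*(0.06707540^2/(2*9.81)) = 0.0040549 m
Therefore the lateral friction head loss = 0.0040549 m.


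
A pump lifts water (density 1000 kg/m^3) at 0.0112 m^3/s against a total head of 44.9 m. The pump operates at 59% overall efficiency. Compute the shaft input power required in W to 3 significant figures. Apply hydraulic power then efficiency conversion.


Approach: apply hydraulic power then efficiency conversion, P = rho*g*Q*H; P_in = P/eta.
Step 1 — hydraulic power (P = rho*g*Q*H):
  P = 1000 * 9.81 * 0.0112 * 44.9 = 4933.3 W
Step 2 — input power: P_in = P/eta = 4933.3 / 0.59 = 8360 W
Therefore the shaft input power required = 8360 W.


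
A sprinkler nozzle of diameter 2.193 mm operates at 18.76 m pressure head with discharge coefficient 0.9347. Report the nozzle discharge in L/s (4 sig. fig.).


Approach: apply the orifice equation, Q = Cd*A*sqrt(2*g*h), A = pi*(d/2)^2.
A = pi*(2.193e-3/2)^2 = 3.77718e-06 m^2
Q = 0.9347 * 3.77718e-06 * sqrt(2*9.81*18.76) * 1000 = 0.06773 L/s
Therefore the nozzle discharge = 0.06773 L/s.


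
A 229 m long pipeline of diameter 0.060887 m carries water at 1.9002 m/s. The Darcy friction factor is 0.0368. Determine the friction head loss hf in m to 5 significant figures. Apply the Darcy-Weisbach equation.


Approach: apply the Darcy-Weisbach equation, hf = f*(L/D)*(v^2/(2g)).
hf = 0.0368 * (229/0.060887) * (1.9002^2 / (2*9.81))
hf = 25.472 m
Therefore the friction head loss hf = 25.472 m.


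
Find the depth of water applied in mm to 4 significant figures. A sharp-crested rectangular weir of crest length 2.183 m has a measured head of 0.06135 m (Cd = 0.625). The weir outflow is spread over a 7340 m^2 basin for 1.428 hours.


Approach: apply the rectangular weir equation with a volume-to-depth conversion, Q = (2/3)*Cd*L*sqrt(2g)*H^1.5; d = Q*t/A * 1000.
Step 1 — weir discharge:
  Q = (2/3)*0.625*2.183*sqrt(2*9.81)*0.06135^1.5 = 0.0612229 m^3/s
Step 2 — volume: V = 0.0612229 * 1.428*3600 = 314.735 m^3
Step 3 — depth: d = V/A * 1000 = 314.735/7340 * 1000 = 42.88 mm
Therefore the depth of water applied = 42.88 mm.


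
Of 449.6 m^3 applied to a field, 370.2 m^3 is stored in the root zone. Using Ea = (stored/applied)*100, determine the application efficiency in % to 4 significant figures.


Ea = (370.2/449.6)*100 = 82.34 %
Therefore the application efficiency = 82.34 %.


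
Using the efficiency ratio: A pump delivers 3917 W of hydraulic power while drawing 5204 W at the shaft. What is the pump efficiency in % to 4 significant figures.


Approach: apply the efficiency ratio, eta = (P_out/P_in)*100.
eta = (3917 / 5204) * 100 = 75.27 %
Therefore the pump efficiency = 75.27 %.


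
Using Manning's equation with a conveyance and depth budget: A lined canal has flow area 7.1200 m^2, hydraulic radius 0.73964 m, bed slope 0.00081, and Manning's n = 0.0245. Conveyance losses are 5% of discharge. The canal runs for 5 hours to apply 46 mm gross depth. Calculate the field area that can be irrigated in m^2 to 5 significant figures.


Approach: apply Manning's equation with a conveyance and depth budget, Q = (1/n)*A*R^(2/3)*S^(1/2); Q_field = Q*(1-loss); Area = Q_field*t/(d/1000).
Step 1 — canal discharge (Manning's equation):
  Q = (1/0.0245) * 7.1200 * 0.73964^(2/3) * 0.00081^(1/2) = 6.764515 m^3/s
Step 2 — delivered flow: Q_field = 6.764515*(1 - 5/100) = 6.426289 m^3/s
Step 3 — volume delivered: V = 6.426289 * 5*3600 = 115673.2 m^3
Step 4 — area served: A = V / (depth/1000) = 115673.2 / 0.046 = 2514600 m^2
Therefore the field area that can be irrigated = 2514600 m^2.


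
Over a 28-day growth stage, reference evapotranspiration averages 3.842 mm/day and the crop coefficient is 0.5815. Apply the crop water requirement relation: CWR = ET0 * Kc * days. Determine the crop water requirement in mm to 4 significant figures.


CWR = 3.842 * 0.5815 * 28 = 62.56 mm
Therefore the crop water requirement = 62.56 mm.


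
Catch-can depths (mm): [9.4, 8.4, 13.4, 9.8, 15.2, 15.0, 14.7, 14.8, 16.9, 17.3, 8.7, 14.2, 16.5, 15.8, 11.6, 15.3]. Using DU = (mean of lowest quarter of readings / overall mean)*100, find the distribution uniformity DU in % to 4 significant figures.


sorted lowest 4 of 16: [8.4, 8.7, 9.4, 9.8] -> mean = 9.07500 mm
overall mean = 13.5625 mm
DU = (9.07500/13.5625)*100 = 66.91 %
Therefore the distribution uniformity DU = 66.91 %.


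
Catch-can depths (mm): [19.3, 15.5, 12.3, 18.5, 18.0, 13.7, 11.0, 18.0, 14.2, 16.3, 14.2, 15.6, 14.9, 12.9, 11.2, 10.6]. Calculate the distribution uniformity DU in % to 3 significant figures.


Approach: apply the low-quarter distribution uniformity, DU = (mean of lowest quarter of readings / overall mean)*100.
sorted lowest 4 of 16: [10.6, 11.0, 11.2, 12.3] -> mean = 11.275 mm
overall mean = 14.762 mm
DU = (11.275/14.762)*100 = 76.4 %
Therefore the distribution uniformity DU = 76.4 %.


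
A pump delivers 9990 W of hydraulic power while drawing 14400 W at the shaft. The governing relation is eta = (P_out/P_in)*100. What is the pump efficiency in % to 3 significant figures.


eta = (9990 / 14400) * 100 = 69.4 %
Therefore the pump efficiency = 69.4 %.


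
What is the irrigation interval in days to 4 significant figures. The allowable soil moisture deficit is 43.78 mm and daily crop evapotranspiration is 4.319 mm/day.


Approach: apply the irrigation interval relation, interval = SMD / ETc.
interval = 43.78 / 4.319 = 10.14 days
Therefore the irrigation interval = 10.14 days.


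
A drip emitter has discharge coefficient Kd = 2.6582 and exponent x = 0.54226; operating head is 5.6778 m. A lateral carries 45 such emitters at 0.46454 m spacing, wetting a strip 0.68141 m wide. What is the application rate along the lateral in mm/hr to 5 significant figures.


Approach: apply the emitter equation with a lateral mass balance, q = Kd*h^x; Q = n*q; rate = Q/(n*spacing*width).
Step 1 — single emitter flow (q = Kd*h^x):
  q = 2.6582 * 5.6778^0.54226 = 6.816310 L/hr
Step 2 — total lateral flow: Q = 45 * 6.816310 = 306.7340 L/hr
Step 3 — wetted area: A = 45 * 0.46454 * 0.68141 = 14.24440 m^2
Step 4 — application rate: Q/A = 306.7340/14.24440 = 21.534 mm/hr
Therefore the application rate along the lateral = 21.534 mm/hr.


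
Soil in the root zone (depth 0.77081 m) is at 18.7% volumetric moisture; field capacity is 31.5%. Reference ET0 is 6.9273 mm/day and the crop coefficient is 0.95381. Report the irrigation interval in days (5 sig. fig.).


Approach: apply soil-water budget scheduling, SMD = (FC-theta)/100*depth*1000; ETc = ET0*Kc; interval = SMD/ETc.
Step 1 — soil moisture deficit:
  SMD = (31.5 - 18.7)/100 * 0.77081 * 1000 = 98.66368 mm
Step 2 — daily crop ET (ETc = ET0*Kc):
  ETc = 6.9273 * 0.95381 = 6.607328 mm/day
Step 3 — irrigation interval (SMD/ETc):
  interval = 98.66368 / 6.607328 = 14.932 days
Therefore the irrigation interval = 14.932 days.
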